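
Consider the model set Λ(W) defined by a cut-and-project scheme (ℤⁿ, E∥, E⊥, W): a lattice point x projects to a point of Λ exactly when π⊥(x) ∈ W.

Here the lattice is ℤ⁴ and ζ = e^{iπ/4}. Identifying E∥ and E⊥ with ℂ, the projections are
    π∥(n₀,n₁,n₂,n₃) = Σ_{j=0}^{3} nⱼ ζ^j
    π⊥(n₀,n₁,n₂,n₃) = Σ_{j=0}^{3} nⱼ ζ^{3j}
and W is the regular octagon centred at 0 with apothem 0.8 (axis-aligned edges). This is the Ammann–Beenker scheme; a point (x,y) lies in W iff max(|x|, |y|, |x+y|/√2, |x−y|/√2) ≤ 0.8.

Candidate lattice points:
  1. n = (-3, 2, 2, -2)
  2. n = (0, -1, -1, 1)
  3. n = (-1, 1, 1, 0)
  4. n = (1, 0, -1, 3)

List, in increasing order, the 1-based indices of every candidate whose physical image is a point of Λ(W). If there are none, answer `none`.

π⊥(n) = n₀ + n₁ζ³ + n₂ζ⁶ + n₃ζ⁹ where ζ = e^{iπ/4}.
candidate 1: n = (-3, 2, 2, -2) → π⊥ ≈ (-5.828427, -2.000000); max(|x|,|y|,|x±y|/√2) = 5.828427 > 0.8 ⇒ ∉ W
candidate 2: n = (0, -1, -1, 1) → π⊥ ≈ (+1.414214, +1.000000); max(|x|,|y|,|x±y|/√2) = 1.707107 > 0.8 ⇒ ∉ W
candidate 3: n = (-1, 1, 1, 0) → π⊥ ≈ (-1.707107, -0.292893); max(|x|,|y|,|x±y|/√2) = 1.707107 > 0.8 ⇒ ∉ W
candidate 4: n = (1, 0, -1, 3) → π⊥ ≈ (+3.121320, +3.121320); max(|x|,|y|,|x±y|/√2) = 4.414214 > 0.8 ⇒ ∉ W

none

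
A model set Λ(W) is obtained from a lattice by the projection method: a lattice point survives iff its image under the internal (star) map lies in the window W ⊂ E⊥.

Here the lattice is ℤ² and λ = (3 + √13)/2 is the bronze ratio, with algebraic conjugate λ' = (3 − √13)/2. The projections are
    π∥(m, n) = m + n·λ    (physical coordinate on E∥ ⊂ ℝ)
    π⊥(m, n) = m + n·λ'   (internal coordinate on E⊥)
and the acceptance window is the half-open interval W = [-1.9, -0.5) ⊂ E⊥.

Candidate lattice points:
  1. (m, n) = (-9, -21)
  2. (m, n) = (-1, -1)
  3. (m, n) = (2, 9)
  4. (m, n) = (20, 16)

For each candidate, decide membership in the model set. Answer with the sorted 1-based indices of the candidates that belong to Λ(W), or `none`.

2, 3

Compute λ' = (3−√13)/2 = -0.3028, so π⊥(m,n) = m -0.3028·n.
candidate 1: (m,n)=(-9,-21) → π∥ = -9-21·λ ≈ -78.3583, π⊥ = -9-21·λ' ≈ -2.6417 ∉ [-1.9, -0.5) ⇒ out
candidate 2: (m,n)=(-1,-1) → π∥ = -1-1·λ ≈ -4.3028, π⊥ = -1-1·λ' ≈ -0.6972 ∈ [-1.9, -0.5) ⇒ IN Λ
candidate 3: (m,n)=(2,9) → π∥ = 2+9·λ ≈ 31.7250, π⊥ = 2+9·λ' ≈ -0.7250 ∈ [-1.9, -0.5) ⇒ IN Λ
candidate 4: (m,n)=(20,16) → π∥ = 20+16·λ ≈ 72.8444, π⊥ = 20+16·λ' ≈ 15.1556 ∉ [-1.9, -0.5) ⇒ out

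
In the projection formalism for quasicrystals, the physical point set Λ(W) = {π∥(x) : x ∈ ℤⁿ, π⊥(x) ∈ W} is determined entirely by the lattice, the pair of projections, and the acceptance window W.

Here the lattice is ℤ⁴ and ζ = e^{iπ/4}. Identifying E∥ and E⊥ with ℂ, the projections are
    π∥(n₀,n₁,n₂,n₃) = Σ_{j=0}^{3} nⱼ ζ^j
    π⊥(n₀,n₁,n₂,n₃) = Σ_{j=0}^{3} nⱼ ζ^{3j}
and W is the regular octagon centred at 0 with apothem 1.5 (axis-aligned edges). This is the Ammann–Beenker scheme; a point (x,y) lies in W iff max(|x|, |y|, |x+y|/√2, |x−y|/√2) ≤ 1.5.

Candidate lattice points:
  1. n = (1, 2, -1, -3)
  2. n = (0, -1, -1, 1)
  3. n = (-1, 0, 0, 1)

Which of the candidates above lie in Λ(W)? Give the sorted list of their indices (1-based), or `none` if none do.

3

With ζ = e^{iπ/4} the internal vectors are ζ^0,ζ^3,ζ^6,ζ^9.
#1 (1, 2, -1, -3): internal (-2.5355, 0.2929); octagon support 2.5355 vs apothem 1.5 → ∉ W
#2 (0, -1, -1, 1): internal (1.4142, 1.0000); octagon support 1.7071 vs apothem 1.5 → ∉ W
#3 (-1, 0, 0, 1): internal (-0.2929, 0.7071); octagon support 0.7071 vs apothem 1.5 → ∈ W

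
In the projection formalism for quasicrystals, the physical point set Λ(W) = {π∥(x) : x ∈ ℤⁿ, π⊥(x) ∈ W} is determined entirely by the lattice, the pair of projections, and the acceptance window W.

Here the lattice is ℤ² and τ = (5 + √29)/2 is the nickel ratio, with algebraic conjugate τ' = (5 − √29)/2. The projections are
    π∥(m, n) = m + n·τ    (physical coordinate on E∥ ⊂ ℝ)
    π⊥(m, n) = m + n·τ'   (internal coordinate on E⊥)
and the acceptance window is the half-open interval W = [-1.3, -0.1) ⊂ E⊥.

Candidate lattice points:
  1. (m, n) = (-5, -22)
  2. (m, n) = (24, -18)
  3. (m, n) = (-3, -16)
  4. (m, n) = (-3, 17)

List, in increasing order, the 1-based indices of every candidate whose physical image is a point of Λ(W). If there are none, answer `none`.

1

Compute τ' = (5−√29)/2 = -0.192582, so π⊥(m,n) = m -0.192582·n.
#1 (-5,-22): internal coord -5 + (-22)·τ' = -0.763187; -0.763187 ∈ [-1.3, -0.1) → IN Λ
#2 (24,-18): internal coord 24 + (-18)·τ' = +27.466483; +27.466483 ∉ [-1.3, -0.1) → out
#3 (-3,-16): internal coord -3 + (-16)·τ' = +0.081318; +0.081318 ∉ [-1.3, -0.1) → out
#4 (-3,17): internal coord -3 + (17)·τ' = -6.273901; -6.273901 ∉ [-1.3, -0.1) → out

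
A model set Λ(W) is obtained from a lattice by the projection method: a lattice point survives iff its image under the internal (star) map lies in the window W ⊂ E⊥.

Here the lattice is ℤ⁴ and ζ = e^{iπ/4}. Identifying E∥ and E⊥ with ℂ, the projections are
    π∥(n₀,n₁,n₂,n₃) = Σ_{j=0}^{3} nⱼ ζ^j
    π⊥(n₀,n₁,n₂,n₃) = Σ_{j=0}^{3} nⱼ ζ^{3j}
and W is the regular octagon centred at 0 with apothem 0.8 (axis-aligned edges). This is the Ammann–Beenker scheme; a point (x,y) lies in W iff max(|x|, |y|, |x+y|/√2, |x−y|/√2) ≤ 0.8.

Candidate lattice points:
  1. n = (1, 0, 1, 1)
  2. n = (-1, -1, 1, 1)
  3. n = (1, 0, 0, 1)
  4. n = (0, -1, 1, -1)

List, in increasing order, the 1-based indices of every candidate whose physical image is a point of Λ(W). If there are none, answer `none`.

π⊥(n) = n₀ + n₁ζ³ + n₂ζ⁶ + n₃ζ⁹ where ζ = e^{iπ/4}.
#1 (1, 0, 1, 1): internal (1.70711, -0.29289); octagon support 1.70711 vs apothem 0.8 → ∉ W
#2 (-1, -1, 1, 1): internal (0.41421, -1.00000); octagon support 1.00000 vs apothem 0.8 → ∉ W
#3 (1, 0, 0, 1): internal (1.70711, 0.70711); octagon support 1.70711 vs apothem 0.8 → ∉ W
#4 (0, -1, 1, -1): internal (0.00000, -2.41421); octagon support 2.41421 vs apothem 0.8 → ∉ W

none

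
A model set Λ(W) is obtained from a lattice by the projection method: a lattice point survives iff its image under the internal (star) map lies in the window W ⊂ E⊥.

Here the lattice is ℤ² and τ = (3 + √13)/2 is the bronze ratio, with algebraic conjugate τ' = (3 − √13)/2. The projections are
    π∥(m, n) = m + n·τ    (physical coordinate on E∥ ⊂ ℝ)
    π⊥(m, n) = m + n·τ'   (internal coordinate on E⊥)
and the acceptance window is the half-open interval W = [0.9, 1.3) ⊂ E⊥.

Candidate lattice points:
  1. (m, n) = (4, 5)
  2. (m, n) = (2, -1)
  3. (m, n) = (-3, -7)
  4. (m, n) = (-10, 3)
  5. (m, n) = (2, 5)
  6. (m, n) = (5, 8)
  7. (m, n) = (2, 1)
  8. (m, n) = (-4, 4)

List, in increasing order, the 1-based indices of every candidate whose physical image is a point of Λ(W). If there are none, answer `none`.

τ' = (3−√13)/2 ≈ -0.3028.
[1] lift (4,5): star map gives 2.4861; window check 0.9 ≤ 2.4861 < 1.3 is false → out
[2] lift (2,-1): star map gives 2.3028; window check 0.9 ≤ 2.3028 < 1.3 is false → out
[3] lift (-3,-7): star map gives -0.8806; window check 0.9 ≤ -0.8806 < 1.3 is false → out
[4] lift (-10,3): star map gives -10.9083; window check 0.9 ≤ -10.9083 < 1.3 is false → out
[5] lift (2,5): star map gives 0.4861; window check 0.9 ≤ 0.4861 < 1.3 is false → out
[6] lift (5,8): star map gives 2.5778; window check 0.9 ≤ 2.5778 < 1.3 is false → out
[7] lift (2,1): star map gives 1.6972; window check 0.9 ≤ 1.6972 < 1.3 is false → out
[8] lift (-4,4): star map gives -5.2111; window check 0.9 ≤ -5.2111 < 1.3 is false → out

none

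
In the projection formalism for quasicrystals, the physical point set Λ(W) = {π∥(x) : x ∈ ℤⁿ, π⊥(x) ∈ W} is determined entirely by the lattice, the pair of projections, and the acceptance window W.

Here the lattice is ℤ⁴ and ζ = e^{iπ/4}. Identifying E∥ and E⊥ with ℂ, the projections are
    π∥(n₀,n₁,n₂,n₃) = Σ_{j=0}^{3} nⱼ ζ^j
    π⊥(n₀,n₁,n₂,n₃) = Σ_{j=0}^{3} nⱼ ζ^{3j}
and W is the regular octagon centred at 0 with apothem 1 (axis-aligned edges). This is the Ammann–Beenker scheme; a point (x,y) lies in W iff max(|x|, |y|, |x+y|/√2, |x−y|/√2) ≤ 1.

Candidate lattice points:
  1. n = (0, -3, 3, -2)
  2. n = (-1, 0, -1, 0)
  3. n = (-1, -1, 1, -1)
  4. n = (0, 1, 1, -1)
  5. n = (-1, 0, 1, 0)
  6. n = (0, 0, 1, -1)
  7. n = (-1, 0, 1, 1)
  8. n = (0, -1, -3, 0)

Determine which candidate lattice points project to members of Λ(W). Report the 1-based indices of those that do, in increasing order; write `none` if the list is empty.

7

Internal map: ζ^{3j} for j=0..3 gives (1,0), (−√2/2,√2/2), (0,−1), (√2/2,√2/2).
candidate 1: n = (0, -3, 3, -2) → π⊥ ≈ (+0.707107, -6.535534); max(|x|,|y|,|x±y|/√2) = 6.535534 > 1 ⇒ ∉ W
candidate 2: n = (-1, 0, -1, 0) → π⊥ ≈ (-1.000000, +1.000000); max(|x|,|y|,|x±y|/√2) = 1.414214 > 1 ⇒ ∉ W
candidate 3: n = (-1, -1, 1, -1) → π⊥ ≈ (-1.000000, -2.414214); max(|x|,|y|,|x±y|/√2) = 2.414214 > 1 ⇒ ∉ W
candidate 4: n = (0, 1, 1, -1) → π⊥ ≈ (-1.414214, -1.000000); max(|x|,|y|,|x±y|/√2) = 1.707107 > 1 ⇒ ∉ W
candidate 5: n = (-1, 0, 1, 0) → π⊥ ≈ (-1.000000, -1.000000); max(|x|,|y|,|x±y|/√2) = 1.414214 > 1 ⇒ ∉ W
candidate 6: n = (0, 0, 1, -1) → π⊥ ≈ (-0.707107, -1.707107); max(|x|,|y|,|x±y|/√2) = 1.707107 > 1 ⇒ ∉ W
candidate 7: n = (-1, 0, 1, 1) → π⊥ ≈ (-0.292893, -0.292893); max(|x|,|y|,|x±y|/√2) = 0.414214 ≤ 1 ⇒ ∈ W
candidate 8: n = (0, -1, -3, 0) → π⊥ ≈ (+0.707107, +2.292893); max(|x|,|y|,|x±y|/√2) = 2.292893 > 1 ⇒ ∉ W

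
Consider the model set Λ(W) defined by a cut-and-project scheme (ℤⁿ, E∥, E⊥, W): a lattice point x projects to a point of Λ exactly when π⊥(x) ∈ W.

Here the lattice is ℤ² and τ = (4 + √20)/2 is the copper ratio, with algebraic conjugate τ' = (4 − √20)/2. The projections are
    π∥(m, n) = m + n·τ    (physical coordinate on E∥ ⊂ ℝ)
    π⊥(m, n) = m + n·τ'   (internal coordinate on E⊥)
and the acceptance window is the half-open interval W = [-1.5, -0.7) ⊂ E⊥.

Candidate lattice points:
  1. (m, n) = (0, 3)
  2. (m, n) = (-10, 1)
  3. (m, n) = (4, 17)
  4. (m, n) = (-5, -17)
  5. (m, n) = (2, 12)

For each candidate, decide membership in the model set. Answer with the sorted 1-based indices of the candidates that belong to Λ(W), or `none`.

Compute τ' = (4−√20)/2 = -0.236068, so π⊥(m,n) = m -0.236068·n.
[1] lift (0,3): star map gives -0.708204; window check -1.5 ≤ -0.708204 < -0.7 is true → IN Λ
[2] lift (-10,1): star map gives -10.236068; window check -1.5 ≤ -10.236068 < -0.7 is false → out
[3] lift (4,17): star map gives -0.013156; window check -1.5 ≤ -0.013156 < -0.7 is false → out
[4] lift (-5,-17): star map gives -0.986844; window check -1.5 ≤ -0.986844 < -0.7 is true → IN Λ
[5] lift (2,12): star map gives -0.832816; window check -1.5 ≤ -0.832816 < -0.7 is true → IN Λ

1, 4, 5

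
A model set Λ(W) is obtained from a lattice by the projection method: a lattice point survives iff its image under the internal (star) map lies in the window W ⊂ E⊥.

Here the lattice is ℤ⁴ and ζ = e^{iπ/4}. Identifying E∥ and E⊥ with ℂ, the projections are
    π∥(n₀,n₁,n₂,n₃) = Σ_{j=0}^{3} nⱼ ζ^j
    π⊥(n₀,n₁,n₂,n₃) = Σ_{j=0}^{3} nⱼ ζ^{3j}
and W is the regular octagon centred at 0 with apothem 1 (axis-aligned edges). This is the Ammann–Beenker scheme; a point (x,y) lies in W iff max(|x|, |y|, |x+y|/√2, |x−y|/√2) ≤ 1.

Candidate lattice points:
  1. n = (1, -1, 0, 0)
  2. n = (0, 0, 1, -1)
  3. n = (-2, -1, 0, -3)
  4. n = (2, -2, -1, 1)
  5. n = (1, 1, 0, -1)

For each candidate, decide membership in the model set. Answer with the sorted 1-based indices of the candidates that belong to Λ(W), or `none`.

With ζ = e^{iπ/4} the internal vectors are ζ^0,ζ^3,ζ^6,ζ^9.
candidate 1: n = (1, -1, 0, 0) → π⊥ ≈ (+1.7071, -0.7071); max(|x|,|y|,|x±y|/√2) = 1.7071 > 1 ⇒ ∉ W
candidate 2: n = (0, 0, 1, -1) → π⊥ ≈ (-0.7071, -1.7071); max(|x|,|y|,|x±y|/√2) = 1.7071 > 1 ⇒ ∉ W
candidate 3: n = (-2, -1, 0, -3) → π⊥ ≈ (-3.4142, -2.8284); max(|x|,|y|,|x±y|/√2) = 4.4142 > 1 ⇒ ∉ W
candidate 4: n = (2, -2, -1, 1) → π⊥ ≈ (+4.1213, +0.2929); max(|x|,|y|,|x±y|/√2) = 4.1213 > 1 ⇒ ∉ W
candidate 5: n = (1, 1, 0, -1) → π⊥ ≈ (-0.4142, +0.0000); max(|x|,|y|,|x±y|/√2) = 0.4142 ≤ 1 ⇒ ∈ W

5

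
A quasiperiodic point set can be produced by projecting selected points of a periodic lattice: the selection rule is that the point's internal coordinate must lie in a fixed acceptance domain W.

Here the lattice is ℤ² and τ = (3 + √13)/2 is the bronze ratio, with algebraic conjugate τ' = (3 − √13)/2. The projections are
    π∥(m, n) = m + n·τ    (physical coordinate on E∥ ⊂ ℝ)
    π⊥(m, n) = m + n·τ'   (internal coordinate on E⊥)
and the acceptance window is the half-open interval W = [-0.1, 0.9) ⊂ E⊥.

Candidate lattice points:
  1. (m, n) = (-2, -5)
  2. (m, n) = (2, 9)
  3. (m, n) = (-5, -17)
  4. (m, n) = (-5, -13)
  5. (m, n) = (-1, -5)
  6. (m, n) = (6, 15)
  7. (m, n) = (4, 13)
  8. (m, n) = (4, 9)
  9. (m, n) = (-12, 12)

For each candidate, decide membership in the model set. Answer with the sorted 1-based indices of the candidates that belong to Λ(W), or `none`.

3, 5, 7

Compute τ' = (3−√13)/2 = -0.302776, so π⊥(m,n) = m -0.302776·n.
candidate 1: (m,n)=(-2,-5) → π∥ = -2-5·τ ≈ -18.513878, π⊥ = -2-5·τ' ≈ -0.486122 ∉ [-0.1, 0.9) ⇒ out
candidate 2: (m,n)=(2,9) → π∥ = 2+9·τ ≈ 31.724981, π⊥ = 2+9·τ' ≈ -0.724981 ∉ [-0.1, 0.9) ⇒ out
candidate 3: (m,n)=(-5,-17) → π∥ = -5-17·τ ≈ -61.147186, π⊥ = -5-17·τ' ≈ 0.147186 ∈ [-0.1, 0.9) ⇒ IN Λ
candidate 4: (m,n)=(-5,-13) → π∥ = -5-13·τ ≈ -47.936083, π⊥ = -5-13·τ' ≈ -1.063917 ∉ [-0.1, 0.9) ⇒ out
candidate 5: (m,n)=(-1,-5) → π∥ = -1-5·τ ≈ -17.513878, π⊥ = -1-5·τ' ≈ 0.513878 ∈ [-0.1, 0.9) ⇒ IN Λ
candidate 6: (m,n)=(6,15) → π∥ = 6+15·τ ≈ 55.541635, π⊥ = 6+15·τ' ≈ 1.458365 ∉ [-0.1, 0.9) ⇒ out
candidate 7: (m,n)=(4,13) → π∥ = 4+13·τ ≈ 46.936083, π⊥ = 4+13·τ' ≈ 0.063917 ∈ [-0.1, 0.9) ⇒ IN Λ
candidate 8: (m,n)=(4,9) → π∥ = 4+9·τ ≈ 33.724981, π⊥ = 4+9·τ' ≈ 1.275019 ∉ [-0.1, 0.9) ⇒ out
candidate 9: (m,n)=(-12,12) → π∥ = -12+12·τ ≈ 27.633308, π⊥ = -12+12·τ' ≈ -15.633308 ∉ [-0.1, 0.9) ⇒ out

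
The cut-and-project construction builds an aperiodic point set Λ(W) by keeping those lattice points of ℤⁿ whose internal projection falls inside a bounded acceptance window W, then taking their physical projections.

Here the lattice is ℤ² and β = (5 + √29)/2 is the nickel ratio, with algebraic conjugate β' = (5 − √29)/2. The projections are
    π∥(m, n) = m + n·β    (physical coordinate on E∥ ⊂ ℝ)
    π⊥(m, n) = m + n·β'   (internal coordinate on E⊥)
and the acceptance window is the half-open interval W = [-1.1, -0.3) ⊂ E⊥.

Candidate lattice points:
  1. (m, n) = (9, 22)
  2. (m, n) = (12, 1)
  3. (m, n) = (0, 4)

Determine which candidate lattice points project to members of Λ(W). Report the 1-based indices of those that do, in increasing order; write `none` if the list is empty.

β' = (5−√29)/2 ≈ -0.192582.
[1] lift (9,22): star map gives 4.763187; window check -1.1 ≤ 4.763187 < -0.3 is false → out
[2] lift (12,1): star map gives 11.807418; window check -1.1 ≤ 11.807418 < -0.3 is false → out
[3] lift (0,4): star map gives -0.770330; window check -1.1 ≤ -0.770330 < -0.3 is true → IN Λ

3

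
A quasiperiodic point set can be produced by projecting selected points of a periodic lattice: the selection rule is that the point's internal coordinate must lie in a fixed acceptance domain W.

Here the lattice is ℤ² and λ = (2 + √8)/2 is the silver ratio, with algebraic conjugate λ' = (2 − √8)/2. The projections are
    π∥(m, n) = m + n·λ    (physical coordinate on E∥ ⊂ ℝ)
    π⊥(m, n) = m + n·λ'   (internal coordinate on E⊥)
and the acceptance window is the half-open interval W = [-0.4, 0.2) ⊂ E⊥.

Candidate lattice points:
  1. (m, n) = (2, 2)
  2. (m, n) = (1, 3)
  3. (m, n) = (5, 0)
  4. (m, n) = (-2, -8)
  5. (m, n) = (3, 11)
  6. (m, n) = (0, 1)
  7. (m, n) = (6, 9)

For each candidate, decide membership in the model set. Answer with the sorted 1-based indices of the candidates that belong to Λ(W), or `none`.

2

λ' = (2−√8)/2 ≈ -0.4142.
candidate 1: (m,n)=(2,2) → π∥ = 2+2·λ ≈ 6.8284, π⊥ = 2+2·λ' ≈ 1.1716 ∉ [-0.4, 0.2) ⇒ out
candidate 2: (m,n)=(1,3) → π∥ = 1+3·λ ≈ 8.2426, π⊥ = 1+3·λ' ≈ -0.2426 ∈ [-0.4, 0.2) ⇒ IN Λ
candidate 3: (m,n)=(5,0) → π∥ = 5+0·λ ≈ 5.0000, π⊥ = 5+0·λ' ≈ 5.0000 ∉ [-0.4, 0.2) ⇒ out
candidate 4: (m,n)=(-2,-8) → π∥ = -2-8·λ ≈ -21.3137, π⊥ = -2-8·λ' ≈ 1.3137 ∉ [-0.4, 0.2) ⇒ out
candidate 5: (m,n)=(3,11) → π∥ = 3+11·λ ≈ 29.5563, π⊥ = 3+11·λ' ≈ -1.5563 ∉ [-0.4, 0.2) ⇒ out
candidate 6: (m,n)=(0,1) → π∥ = 0+1·λ ≈ 2.4142, π⊥ = 0+1·λ' ≈ -0.4142 ∉ [-0.4, 0.2) ⇒ out
candidate 7: (m,n)=(6,9) → π∥ = 6+9·λ ≈ 27.7279, π⊥ = 6+9·λ' ≈ 2.2721 ∉ [-0.4, 0.2) ⇒ out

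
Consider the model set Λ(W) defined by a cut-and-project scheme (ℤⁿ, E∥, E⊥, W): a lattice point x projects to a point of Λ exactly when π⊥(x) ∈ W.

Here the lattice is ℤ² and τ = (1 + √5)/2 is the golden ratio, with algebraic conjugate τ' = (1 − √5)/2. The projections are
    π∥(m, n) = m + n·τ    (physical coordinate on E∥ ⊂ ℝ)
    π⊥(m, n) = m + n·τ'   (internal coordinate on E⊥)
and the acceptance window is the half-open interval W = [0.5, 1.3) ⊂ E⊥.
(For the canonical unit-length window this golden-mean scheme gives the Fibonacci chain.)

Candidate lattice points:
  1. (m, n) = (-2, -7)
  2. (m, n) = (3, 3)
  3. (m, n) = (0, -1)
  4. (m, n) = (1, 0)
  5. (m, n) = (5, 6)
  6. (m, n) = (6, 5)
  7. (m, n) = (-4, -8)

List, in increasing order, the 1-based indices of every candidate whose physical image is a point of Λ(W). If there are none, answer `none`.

τ' = (1−√5)/2 ≈ -0.618034.
candidate 1: (m,n)=(-2,-7) → π∥ = -2-7·τ ≈ -13.326238, π⊥ = -2-7·τ' ≈ 2.326238 ∉ [0.5, 1.3) ⇒ out
candidate 2: (m,n)=(3,3) → π∥ = 3+3·τ ≈ 7.854102, π⊥ = 3+3·τ' ≈ 1.145898 ∈ [0.5, 1.3) ⇒ IN Λ
candidate 3: (m,n)=(0,-1) → π∥ = 0-1·τ ≈ -1.618034, π⊥ = 0-1·τ' ≈ 0.618034 ∈ [0.5, 1.3) ⇒ IN Λ
candidate 4: (m,n)=(1,0) → π∥ = 1+0·τ ≈ 1.000000, π⊥ = 1+0·τ' ≈ 1.000000 ∈ [0.5, 1.3) ⇒ IN Λ
candidate 5: (m,n)=(5,6) → π∥ = 5+6·τ ≈ 14.708204, π⊥ = 5+6·τ' ≈ 1.291796 ∈ [0.5, 1.3) ⇒ IN Λ
candidate 6: (m,n)=(6,5) → π∥ = 6+5·τ ≈ 14.090170, π⊥ = 6+5·τ' ≈ 2.909830 ∉ [0.5, 1.3) ⇒ out
candidate 7: (m,n)=(-4,-8) → π∥ = -4-8·τ ≈ -16.944272, π⊥ = -4-8·τ' ≈ 0.944272 ∈ [0.5, 1.3) ⇒ IN Λ

2, 3, 4, 5, 7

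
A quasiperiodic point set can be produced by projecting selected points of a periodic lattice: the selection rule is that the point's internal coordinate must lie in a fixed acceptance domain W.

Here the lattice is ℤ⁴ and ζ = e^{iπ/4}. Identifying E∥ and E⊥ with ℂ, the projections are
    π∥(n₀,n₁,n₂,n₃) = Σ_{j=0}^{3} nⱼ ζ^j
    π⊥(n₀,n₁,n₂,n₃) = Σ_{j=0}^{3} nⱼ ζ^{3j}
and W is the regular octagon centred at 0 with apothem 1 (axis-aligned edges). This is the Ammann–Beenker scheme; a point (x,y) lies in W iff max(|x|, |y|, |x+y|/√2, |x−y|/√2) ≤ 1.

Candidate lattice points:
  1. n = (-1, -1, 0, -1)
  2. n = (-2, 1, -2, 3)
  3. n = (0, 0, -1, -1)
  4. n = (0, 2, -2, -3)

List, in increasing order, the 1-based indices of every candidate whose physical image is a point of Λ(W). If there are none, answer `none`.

π⊥(n) = n₀ + n₁ζ³ + n₂ζ⁶ + n₃ζ⁹ where ζ = e^{iπ/4}.
#1 (-1, -1, 0, -1): internal (-1.000000, -1.414214); octagon support 1.707107 vs apothem 1 → ∉ W
#2 (-2, 1, -2, 3): internal (-0.585786, 4.828427); octagon support 4.828427 vs apothem 1 → ∉ W
#3 (0, 0, -1, -1): internal (-0.707107, 0.292893); octagon support 0.707107 vs apothem 1 → ∈ W
#4 (0, 2, -2, -3): internal (-3.535534, 1.292893); octagon support 3.535534 vs apothem 1 → ∉ W

3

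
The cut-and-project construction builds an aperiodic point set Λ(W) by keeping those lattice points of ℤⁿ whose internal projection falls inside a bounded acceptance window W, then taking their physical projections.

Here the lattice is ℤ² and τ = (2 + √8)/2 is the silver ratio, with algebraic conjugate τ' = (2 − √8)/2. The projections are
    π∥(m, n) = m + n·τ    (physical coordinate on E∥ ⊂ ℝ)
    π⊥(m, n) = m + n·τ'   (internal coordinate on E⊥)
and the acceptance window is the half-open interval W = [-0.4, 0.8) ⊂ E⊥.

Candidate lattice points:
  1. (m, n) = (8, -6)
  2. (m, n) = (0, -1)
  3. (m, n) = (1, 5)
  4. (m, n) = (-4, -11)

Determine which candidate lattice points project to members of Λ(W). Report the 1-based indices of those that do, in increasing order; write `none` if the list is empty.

Compute τ' = (2−√8)/2 = -0.41421, so π⊥(m,n) = m -0.41421·n.
[1] lift (8,-6): star map gives 10.48528; window check -0.4 ≤ 10.48528 < 0.8 is false → out
[2] lift (0,-1): star map gives 0.41421; window check -0.4 ≤ 0.41421 < 0.8 is true → IN Λ
[3] lift (1,5): star map gives -1.07107; window check -0.4 ≤ -1.07107 < 0.8 is false → out
[4] lift (-4,-11): star map gives 0.55635; window check -0.4 ≤ 0.55635 < 0.8 is true → IN Λ

2, 4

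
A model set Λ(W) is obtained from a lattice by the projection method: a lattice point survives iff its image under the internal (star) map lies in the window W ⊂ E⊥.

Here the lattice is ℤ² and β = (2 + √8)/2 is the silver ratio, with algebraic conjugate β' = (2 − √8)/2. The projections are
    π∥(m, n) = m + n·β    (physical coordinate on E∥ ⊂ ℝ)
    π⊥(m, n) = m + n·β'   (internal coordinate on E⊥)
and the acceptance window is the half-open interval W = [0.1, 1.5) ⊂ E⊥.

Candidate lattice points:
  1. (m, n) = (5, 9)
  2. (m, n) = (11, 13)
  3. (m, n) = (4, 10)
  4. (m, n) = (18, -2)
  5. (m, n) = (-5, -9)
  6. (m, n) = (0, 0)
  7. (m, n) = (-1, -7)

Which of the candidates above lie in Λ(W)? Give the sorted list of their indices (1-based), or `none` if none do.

1

β' = (2−√8)/2 ≈ -0.41421.
#1 (5,9): internal coord 5 + (9)·β' = +1.27208; +1.27208 ∈ [0.1, 1.5) → IN Λ
#2 (11,13): internal coord 11 + (13)·β' = +5.61522; +5.61522 ∉ [0.1, 1.5) → out
#3 (4,10): internal coord 4 + (10)·β' = -0.14214; -0.14214 ∉ [0.1, 1.5) → out
#4 (18,-2): internal coord 18 + (-2)·β' = +18.82843; +18.82843 ∉ [0.1, 1.5) → out
#5 (-5,-9): internal coord -5 + (-9)·β' = -1.27208; -1.27208 ∉ [0.1, 1.5) → out
#6 (0,0): internal coord 0 + (0)·β' = +0.00000; +0.00000 ∉ [0.1, 1.5) → out
#7 (-1,-7): internal coord -1 + (-7)·β' = +1.89949; +1.89949 ∉ [0.1, 1.5) → out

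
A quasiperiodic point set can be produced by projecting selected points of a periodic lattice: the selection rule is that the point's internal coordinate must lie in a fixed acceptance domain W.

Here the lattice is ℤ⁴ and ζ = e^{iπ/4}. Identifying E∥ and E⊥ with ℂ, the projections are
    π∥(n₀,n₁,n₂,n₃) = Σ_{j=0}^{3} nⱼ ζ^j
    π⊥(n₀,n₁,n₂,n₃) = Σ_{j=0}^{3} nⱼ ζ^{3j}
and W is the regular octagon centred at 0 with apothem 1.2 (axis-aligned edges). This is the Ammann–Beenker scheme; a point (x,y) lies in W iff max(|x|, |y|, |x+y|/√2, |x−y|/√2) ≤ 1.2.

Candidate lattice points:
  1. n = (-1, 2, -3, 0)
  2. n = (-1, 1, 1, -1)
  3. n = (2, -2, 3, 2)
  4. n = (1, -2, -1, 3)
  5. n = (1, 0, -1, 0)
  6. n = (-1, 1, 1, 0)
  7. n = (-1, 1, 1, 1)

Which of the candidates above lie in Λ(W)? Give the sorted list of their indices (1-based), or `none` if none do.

With ζ = e^{iπ/4} the internal vectors are ζ^0,ζ^3,ζ^6,ζ^9.
candidate 1: n = (-1, 2, -3, 0) → π⊥ ≈ (-2.41421, +4.41421); max(|x|,|y|,|x±y|/√2) = 4.82843 > 1.2 ⇒ ∉ W
candidate 2: n = (-1, 1, 1, -1) → π⊥ ≈ (-2.41421, -1.00000); max(|x|,|y|,|x±y|/√2) = 2.41421 > 1.2 ⇒ ∉ W
candidate 3: n = (2, -2, 3, 2) → π⊥ ≈ (+4.82843, -3.00000); max(|x|,|y|,|x±y|/√2) = 5.53553 > 1.2 ⇒ ∉ W
candidate 4: n = (1, -2, -1, 3) → π⊥ ≈ (+4.53553, +1.70711); max(|x|,|y|,|x±y|/√2) = 4.53553 > 1.2 ⇒ ∉ W
candidate 5: n = (1, 0, -1, 0) → π⊥ ≈ (+1.00000, +1.00000); max(|x|,|y|,|x±y|/√2) = 1.41421 > 1.2 ⇒ ∉ W
candidate 6: n = (-1, 1, 1, 0) → π⊥ ≈ (-1.70711, -0.29289); max(|x|,|y|,|x±y|/√2) = 1.70711 > 1.2 ⇒ ∉ W
candidate 7: n = (-1, 1, 1, 1) → π⊥ ≈ (-1.00000, +0.41421); max(|x|,|y|,|x±y|/√2) = 1.00000 ≤ 1.2 ⇒ ∈ W

7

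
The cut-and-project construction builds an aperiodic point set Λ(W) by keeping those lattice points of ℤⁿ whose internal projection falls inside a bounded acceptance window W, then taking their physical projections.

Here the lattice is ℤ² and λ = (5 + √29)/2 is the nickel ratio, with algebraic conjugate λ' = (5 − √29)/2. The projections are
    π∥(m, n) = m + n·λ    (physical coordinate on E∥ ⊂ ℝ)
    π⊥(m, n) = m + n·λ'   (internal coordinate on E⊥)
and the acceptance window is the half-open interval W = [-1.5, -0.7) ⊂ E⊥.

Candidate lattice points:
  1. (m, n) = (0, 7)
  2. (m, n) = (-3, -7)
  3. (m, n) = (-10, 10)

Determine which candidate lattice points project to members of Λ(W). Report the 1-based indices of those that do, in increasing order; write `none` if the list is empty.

Compute λ' = (5−√29)/2 = -0.19258, so π⊥(m,n) = m -0.19258·n.
candidate 1: (m,n)=(0,7) → π∥ = 0+7·λ ≈ 36.34808, π⊥ = 0+7·λ' ≈ -1.34808 ∈ [-1.5, -0.7) ⇒ IN Λ
candidate 2: (m,n)=(-3,-7) → π∥ = -3-7·λ ≈ -39.34808, π⊥ = -3-7·λ' ≈ -1.65192 ∉ [-1.5, -0.7) ⇒ out
candidate 3: (m,n)=(-10,10) → π∥ = -10+10·λ ≈ 41.92582, π⊥ = -10+10·λ' ≈ -11.92582 ∉ [-1.5, -0.7) ⇒ out

1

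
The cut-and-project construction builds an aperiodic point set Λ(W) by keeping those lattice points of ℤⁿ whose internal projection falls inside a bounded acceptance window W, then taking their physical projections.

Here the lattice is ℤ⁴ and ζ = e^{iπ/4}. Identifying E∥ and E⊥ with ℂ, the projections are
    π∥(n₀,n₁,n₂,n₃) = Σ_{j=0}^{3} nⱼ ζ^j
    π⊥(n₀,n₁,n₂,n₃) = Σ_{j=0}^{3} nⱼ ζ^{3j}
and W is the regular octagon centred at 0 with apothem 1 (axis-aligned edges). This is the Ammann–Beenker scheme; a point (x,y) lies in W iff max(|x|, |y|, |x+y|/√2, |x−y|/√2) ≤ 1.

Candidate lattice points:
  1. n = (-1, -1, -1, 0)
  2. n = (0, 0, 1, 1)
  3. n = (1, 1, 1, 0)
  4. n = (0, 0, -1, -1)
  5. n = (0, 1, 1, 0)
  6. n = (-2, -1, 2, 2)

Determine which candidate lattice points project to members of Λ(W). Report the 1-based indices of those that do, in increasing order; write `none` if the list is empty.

Internal map: ζ^{3j} for j=0..3 gives (1,0), (−√2/2,√2/2), (0,−1), (√2/2,√2/2).
#1 (-1, -1, -1, 0): internal (-0.29289, 0.29289); octagon support 0.41421 vs apothem 1 → ∈ W
#2 (0, 0, 1, 1): internal (0.70711, -0.29289); octagon support 0.70711 vs apothem 1 → ∈ W
#3 (1, 1, 1, 0): internal (0.29289, -0.29289); octagon support 0.41421 vs apothem 1 → ∈ W
#4 (0, 0, -1, -1): internal (-0.70711, 0.29289); octagon support 0.70711 vs apothem 1 → ∈ W
#5 (0, 1, 1, 0): internal (-0.70711, -0.29289); octagon support 0.70711 vs apothem 1 → ∈ W
#6 (-2, -1, 2, 2): internal (0.12132, -1.29289); octagon support 1.29289 vs apothem 1 → ∉ W

1, 2, 3, 4, 5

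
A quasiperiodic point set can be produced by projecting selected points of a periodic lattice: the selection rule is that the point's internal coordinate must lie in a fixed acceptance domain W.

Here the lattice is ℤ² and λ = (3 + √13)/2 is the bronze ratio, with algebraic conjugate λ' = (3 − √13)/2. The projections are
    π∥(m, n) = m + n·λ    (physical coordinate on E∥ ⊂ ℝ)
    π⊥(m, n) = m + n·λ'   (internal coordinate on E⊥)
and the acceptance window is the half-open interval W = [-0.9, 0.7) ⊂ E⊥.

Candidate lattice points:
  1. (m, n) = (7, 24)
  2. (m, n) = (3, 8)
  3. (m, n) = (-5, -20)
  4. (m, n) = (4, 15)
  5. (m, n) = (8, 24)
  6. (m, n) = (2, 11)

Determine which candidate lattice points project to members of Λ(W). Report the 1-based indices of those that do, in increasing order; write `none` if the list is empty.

λ' = (3−√13)/2 ≈ -0.302776.
candidate 1: (m,n)=(7,24) → π∥ = 7+24·λ ≈ 86.266615, π⊥ = 7+24·λ' ≈ -0.266615 ∈ [-0.9, 0.7) ⇒ IN Λ
candidate 2: (m,n)=(3,8) → π∥ = 3+8·λ ≈ 29.422205, π⊥ = 3+8·λ' ≈ 0.577795 ∈ [-0.9, 0.7) ⇒ IN Λ
candidate 3: (m,n)=(-5,-20) → π∥ = -5-20·λ ≈ -71.055513, π⊥ = -5-20·λ' ≈ 1.055513 ∉ [-0.9, 0.7) ⇒ out
candidate 4: (m,n)=(4,15) → π∥ = 4+15·λ ≈ 53.541635, π⊥ = 4+15·λ' ≈ -0.541635 ∈ [-0.9, 0.7) ⇒ IN Λ
candidate 5: (m,n)=(8,24) → π∥ = 8+24·λ ≈ 87.266615, π⊥ = 8+24·λ' ≈ 0.733385 ∉ [-0.9, 0.7) ⇒ out
candidate 6: (m,n)=(2,11) → π∥ = 2+11·λ ≈ 38.330532, π⊥ = 2+11·λ' ≈ -1.330532 ∉ [-0.9, 0.7) ⇒ out

1, 2, 4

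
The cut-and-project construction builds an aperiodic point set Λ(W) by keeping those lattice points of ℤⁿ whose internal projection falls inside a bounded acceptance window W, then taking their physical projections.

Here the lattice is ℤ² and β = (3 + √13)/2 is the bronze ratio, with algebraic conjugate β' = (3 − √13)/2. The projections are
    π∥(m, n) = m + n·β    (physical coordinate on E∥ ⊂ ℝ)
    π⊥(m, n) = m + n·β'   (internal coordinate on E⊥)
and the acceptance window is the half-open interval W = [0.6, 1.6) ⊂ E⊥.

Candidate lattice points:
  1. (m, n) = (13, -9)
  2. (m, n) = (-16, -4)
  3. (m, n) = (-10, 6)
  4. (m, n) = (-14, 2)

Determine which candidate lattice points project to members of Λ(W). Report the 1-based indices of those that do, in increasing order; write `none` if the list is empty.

none

β' = (3−√13)/2 ≈ -0.3028.
candidate 1: (m,n)=(13,-9) → π∥ = 13-9·β ≈ -16.7250, π⊥ = 13-9·β' ≈ 15.7250 ∉ [0.6, 1.6) ⇒ out
candidate 2: (m,n)=(-16,-4) → π∥ = -16-4·β ≈ -29.2111, π⊥ = -16-4·β' ≈ -14.7889 ∉ [0.6, 1.6) ⇒ out
candidate 3: (m,n)=(-10,6) → π∥ = -10+6·β ≈ 9.8167, π⊥ = -10+6·β' ≈ -11.8167 ∉ [0.6, 1.6) ⇒ out
candidate 4: (m,n)=(-14,2) → π∥ = -14+2·β ≈ -7.3944, π⊥ = -14+2·β' ≈ -14.6056 ∉ [0.6, 1.6) ⇒ out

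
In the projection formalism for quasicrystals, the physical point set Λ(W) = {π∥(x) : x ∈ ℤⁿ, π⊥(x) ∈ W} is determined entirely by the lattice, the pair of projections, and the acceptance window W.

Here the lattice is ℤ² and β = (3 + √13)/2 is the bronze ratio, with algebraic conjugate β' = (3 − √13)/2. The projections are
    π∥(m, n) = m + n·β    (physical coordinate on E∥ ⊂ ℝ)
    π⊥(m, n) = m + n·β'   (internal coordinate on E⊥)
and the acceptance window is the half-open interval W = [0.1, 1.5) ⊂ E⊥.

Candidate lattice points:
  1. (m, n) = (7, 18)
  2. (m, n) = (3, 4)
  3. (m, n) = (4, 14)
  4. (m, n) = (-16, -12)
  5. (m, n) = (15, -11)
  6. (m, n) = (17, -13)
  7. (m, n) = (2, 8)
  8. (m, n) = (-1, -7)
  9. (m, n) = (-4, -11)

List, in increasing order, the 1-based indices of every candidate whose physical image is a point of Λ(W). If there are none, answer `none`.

β' = (3−√13)/2 ≈ -0.302776.
#1 (7,18): internal coord 7 + (18)·β' = +1.550039; +1.550039 ∉ [0.1, 1.5) → out
#2 (3,4): internal coord 3 + (4)·β' = +1.788897; +1.788897 ∉ [0.1, 1.5) → out
#3 (4,14): internal coord 4 + (14)·β' = -0.238859; -0.238859 ∉ [0.1, 1.5) → out
#4 (-16,-12): internal coord -16 + (-12)·β' = -12.366692; -12.366692 ∉ [0.1, 1.5) → out
#5 (15,-11): internal coord 15 + (-11)·β' = +18.330532; +18.330532 ∉ [0.1, 1.5) → out
#6 (17,-13): internal coord 17 + (-13)·β' = +20.936083; +20.936083 ∉ [0.1, 1.5) → out
#7 (2,8): internal coord 2 + (8)·β' = -0.422205; -0.422205 ∉ [0.1, 1.5) → out
#8 (-1,-7): internal coord -1 + (-7)·β' = +1.119429; +1.119429 ∈ [0.1, 1.5) → IN Λ
#9 (-4,-11): internal coord -4 + (-11)·β' = -0.669468; -0.669468 ∉ [0.1, 1.5) → out

8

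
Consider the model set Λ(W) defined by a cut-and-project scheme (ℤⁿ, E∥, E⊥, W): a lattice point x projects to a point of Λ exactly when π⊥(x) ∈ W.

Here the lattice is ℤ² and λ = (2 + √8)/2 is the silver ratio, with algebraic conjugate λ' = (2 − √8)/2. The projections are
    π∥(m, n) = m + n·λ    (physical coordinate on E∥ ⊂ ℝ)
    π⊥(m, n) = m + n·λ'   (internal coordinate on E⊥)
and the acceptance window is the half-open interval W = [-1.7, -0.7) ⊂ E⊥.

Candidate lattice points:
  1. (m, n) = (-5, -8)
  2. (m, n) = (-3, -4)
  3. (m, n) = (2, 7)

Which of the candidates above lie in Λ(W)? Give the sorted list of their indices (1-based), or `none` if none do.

1, 2, 3

Numerically λ ≈ 2.414214 and λ' = −1/λ ≈ -0.414214.
candidate 1: (m,n)=(-5,-8) → π∥ = -5-8·λ ≈ -24.313708, π⊥ = -5-8·λ' ≈ -1.686292 ∈ [-1.7, -0.7) ⇒ IN Λ
candidate 2: (m,n)=(-3,-4) → π∥ = -3-4·λ ≈ -12.656854, π⊥ = -3-4·λ' ≈ -1.343146 ∈ [-1.7, -0.7) ⇒ IN Λ
candidate 3: (m,n)=(2,7) → π∥ = 2+7·λ ≈ 18.899495, π⊥ = 2+7·λ' ≈ -0.899495 ∈ [-1.7, -0.7) ⇒ IN Λ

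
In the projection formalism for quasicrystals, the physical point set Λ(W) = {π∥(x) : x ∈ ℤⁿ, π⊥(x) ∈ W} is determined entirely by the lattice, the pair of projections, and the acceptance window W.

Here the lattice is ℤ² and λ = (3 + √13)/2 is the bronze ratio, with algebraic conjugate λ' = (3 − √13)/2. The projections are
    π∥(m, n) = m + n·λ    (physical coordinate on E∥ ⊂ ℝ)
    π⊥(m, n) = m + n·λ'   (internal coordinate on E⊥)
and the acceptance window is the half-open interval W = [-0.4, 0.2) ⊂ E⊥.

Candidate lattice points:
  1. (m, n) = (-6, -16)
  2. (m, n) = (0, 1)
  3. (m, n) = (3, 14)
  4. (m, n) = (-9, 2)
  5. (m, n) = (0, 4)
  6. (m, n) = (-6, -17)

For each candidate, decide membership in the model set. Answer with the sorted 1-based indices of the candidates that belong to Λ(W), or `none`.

λ' = (3−√13)/2 ≈ -0.302776.
#1 (-6,-16): internal coord -6 + (-16)·λ' = -1.155590; -1.155590 ∉ [-0.4, 0.2) → out
#2 (0,1): internal coord 0 + (1)·λ' = -0.302776; -0.302776 ∈ [-0.4, 0.2) → IN Λ
#3 (3,14): internal coord 3 + (14)·λ' = -1.238859; -1.238859 ∉ [-0.4, 0.2) → out
#4 (-9,2): internal coord -9 + (2)·λ' = -9.605551; -9.605551 ∉ [-0.4, 0.2) → out
#5 (0,4): internal coord 0 + (4)·λ' = -1.211103; -1.211103 ∉ [-0.4, 0.2) → out
#6 (-6,-17): internal coord -6 + (-17)·λ' = -0.852814; -0.852814 ∉ [-0.4, 0.2) → out

2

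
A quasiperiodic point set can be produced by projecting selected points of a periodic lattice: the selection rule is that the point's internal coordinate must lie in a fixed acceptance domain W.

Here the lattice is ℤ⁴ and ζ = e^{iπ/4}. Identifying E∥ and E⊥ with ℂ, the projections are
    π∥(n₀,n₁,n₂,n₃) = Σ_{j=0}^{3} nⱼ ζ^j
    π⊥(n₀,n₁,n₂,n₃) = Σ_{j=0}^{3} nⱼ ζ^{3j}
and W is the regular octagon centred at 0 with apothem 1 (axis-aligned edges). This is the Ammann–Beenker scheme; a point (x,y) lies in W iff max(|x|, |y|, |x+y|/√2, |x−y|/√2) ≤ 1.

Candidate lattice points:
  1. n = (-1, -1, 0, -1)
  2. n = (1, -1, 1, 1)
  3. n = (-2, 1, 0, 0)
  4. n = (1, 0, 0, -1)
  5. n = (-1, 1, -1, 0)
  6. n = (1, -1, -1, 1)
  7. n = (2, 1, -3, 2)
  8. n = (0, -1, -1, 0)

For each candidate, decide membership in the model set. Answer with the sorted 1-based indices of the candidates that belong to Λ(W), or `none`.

4, 8

π⊥(n) = n₀ + n₁ζ³ + n₂ζ⁶ + n₃ζ⁹ where ζ = e^{iπ/4}.
#1 (-1, -1, 0, -1): internal (-1.000000, -1.414214); octagon support 1.707107 vs apothem 1 → ∉ W
#2 (1, -1, 1, 1): internal (2.414214, -1.000000); octagon support 2.414214 vs apothem 1 → ∉ W
#3 (-2, 1, 0, 0): internal (-2.707107, 0.707107); octagon support 2.707107 vs apothem 1 → ∉ W
#4 (1, 0, 0, -1): internal (0.292893, -0.707107); octagon support 0.707107 vs apothem 1 → ∈ W
#5 (-1, 1, -1, 0): internal (-1.707107, 1.707107); octagon support 2.414214 vs apothem 1 → ∉ W
#6 (1, -1, -1, 1): internal (2.414214, 1.000000); octagon support 2.414214 vs apothem 1 → ∉ W
#7 (2, 1, -3, 2): internal (2.707107, 5.121320); octagon support 5.535534 vs apothem 1 → ∉ W
#8 (0, -1, -1, 0): internal (0.707107, 0.292893); octagon support 0.707107 vs apothem 1 → ∈ W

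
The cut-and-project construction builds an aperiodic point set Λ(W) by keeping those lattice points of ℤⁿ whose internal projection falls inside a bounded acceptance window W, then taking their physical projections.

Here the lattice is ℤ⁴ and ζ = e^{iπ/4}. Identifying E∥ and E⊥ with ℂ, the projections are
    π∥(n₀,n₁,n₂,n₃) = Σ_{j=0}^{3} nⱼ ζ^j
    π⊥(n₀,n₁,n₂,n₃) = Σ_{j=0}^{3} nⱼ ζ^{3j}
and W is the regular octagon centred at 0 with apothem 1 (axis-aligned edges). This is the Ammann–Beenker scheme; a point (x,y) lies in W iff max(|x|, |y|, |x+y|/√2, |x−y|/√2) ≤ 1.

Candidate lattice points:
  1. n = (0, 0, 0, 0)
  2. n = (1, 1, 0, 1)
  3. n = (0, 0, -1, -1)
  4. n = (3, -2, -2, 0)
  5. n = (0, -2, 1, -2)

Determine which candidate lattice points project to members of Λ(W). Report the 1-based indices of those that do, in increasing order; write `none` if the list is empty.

With ζ = e^{iπ/4} the internal vectors are ζ^0,ζ^3,ζ^6,ζ^9.
candidate 1: n = (0, 0, 0, 0) → π⊥ ≈ (+0.000000, +0.000000); max(|x|,|y|,|x±y|/√2) = 0.000000 ≤ 1 ⇒ ∈ W
candidate 2: n = (1, 1, 0, 1) → π⊥ ≈ (+1.000000, +1.414214); max(|x|,|y|,|x±y|/√2) = 1.707107 > 1 ⇒ ∉ W
candidate 3: n = (0, 0, -1, -1) → π⊥ ≈ (-0.707107, +0.292893); max(|x|,|y|,|x±y|/√2) = 0.707107 ≤ 1 ⇒ ∈ W
candidate 4: n = (3, -2, -2, 0) → π⊥ ≈ (+4.414214, +0.585786); max(|x|,|y|,|x±y|/√2) = 4.414214 > 1 ⇒ ∉ W
candidate 5: n = (0, -2, 1, -2) → π⊥ ≈ (+0.000000, -3.828427); max(|x|,|y|,|x±y|/√2) = 3.828427 > 1 ⇒ ∉ W

1, 3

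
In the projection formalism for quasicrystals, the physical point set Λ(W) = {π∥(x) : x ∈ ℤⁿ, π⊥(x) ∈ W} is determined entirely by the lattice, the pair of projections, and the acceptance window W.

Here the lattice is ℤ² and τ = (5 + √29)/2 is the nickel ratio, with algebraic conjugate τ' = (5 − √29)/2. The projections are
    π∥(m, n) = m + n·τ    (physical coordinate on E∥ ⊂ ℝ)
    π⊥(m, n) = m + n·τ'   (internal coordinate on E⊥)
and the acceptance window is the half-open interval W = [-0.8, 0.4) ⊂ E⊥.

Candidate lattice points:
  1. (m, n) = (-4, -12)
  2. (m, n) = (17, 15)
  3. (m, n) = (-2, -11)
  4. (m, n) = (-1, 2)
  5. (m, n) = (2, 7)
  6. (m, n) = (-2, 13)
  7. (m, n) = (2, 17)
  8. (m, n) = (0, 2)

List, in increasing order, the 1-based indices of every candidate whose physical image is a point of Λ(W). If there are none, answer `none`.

Numerically τ ≈ 5.19258 and τ' = −1/τ ≈ -0.19258.
[1] lift (-4,-12): star map gives -1.68901; window check -0.8 ≤ -1.68901 < 0.4 is false → out
[2] lift (17,15): star map gives 14.11126; window check -0.8 ≤ 14.11126 < 0.4 is false → out
[3] lift (-2,-11): star map gives 0.11841; window check -0.8 ≤ 0.11841 < 0.4 is true → IN Λ
[4] lift (-1,2): star map gives -1.38516; window check -0.8 ≤ -1.38516 < 0.4 is false → out
[5] lift (2,7): star map gives 0.65192; window check -0.8 ≤ 0.65192 < 0.4 is false → out
[6] lift (-2,13): star map gives -4.50357; window check -0.8 ≤ -4.50357 < 0.4 is false → out
[7] lift (2,17): star map gives -1.27390; window check -0.8 ≤ -1.27390 < 0.4 is false → out
[8] lift (0,2): star map gives -0.38516; window check -0.8 ≤ -0.38516 < 0.4 is true → IN Λ

3, 8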